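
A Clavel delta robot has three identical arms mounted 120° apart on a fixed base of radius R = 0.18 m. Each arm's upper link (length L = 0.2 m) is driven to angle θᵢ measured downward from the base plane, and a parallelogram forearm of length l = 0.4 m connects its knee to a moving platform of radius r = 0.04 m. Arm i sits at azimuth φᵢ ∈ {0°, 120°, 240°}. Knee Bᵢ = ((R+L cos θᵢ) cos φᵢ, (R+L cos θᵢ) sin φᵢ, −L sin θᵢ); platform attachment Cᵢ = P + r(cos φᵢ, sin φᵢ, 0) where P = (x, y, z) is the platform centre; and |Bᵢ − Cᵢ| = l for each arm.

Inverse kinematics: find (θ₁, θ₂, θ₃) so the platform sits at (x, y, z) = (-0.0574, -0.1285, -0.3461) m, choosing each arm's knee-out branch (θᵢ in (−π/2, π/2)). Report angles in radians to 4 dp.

θ₁ = 0.8724, θ₂ = 0.9598, θ₃ = 0.0000

rotate P by −φ1: (-0.0574, -0.1285, -0.3461)
  e−x'=0.1974;  (l²−L²−(e−x')²−y'²−z²)/2L = -0.1382
  √(A²+B²)=0.3984;  θ1 = -1.0525+1.9249 ≈ 0.8724
φ2=120.0° → target in arm frame (-0.0826, 0.1140)
  A cos θ + B sin θ = C:  0.2226·cos θ + -0.3461·sin θ = -0.1558
  θ2 = atan2(B,A) + arccos(C/0.4115) = 0.9598
arm 3 (φ=240.0°): x'=0.1400, y'=0.0145
  e−x'=0.0000;  (l²−L²−(e−x')²−y'²−z²)/2L = 0.0000
  γ=atan2(-0.3461,0.0000)=-1.5708;  ψ=arccos(0.0000)=1.5708;  θ3=γ+ψ≈0.0000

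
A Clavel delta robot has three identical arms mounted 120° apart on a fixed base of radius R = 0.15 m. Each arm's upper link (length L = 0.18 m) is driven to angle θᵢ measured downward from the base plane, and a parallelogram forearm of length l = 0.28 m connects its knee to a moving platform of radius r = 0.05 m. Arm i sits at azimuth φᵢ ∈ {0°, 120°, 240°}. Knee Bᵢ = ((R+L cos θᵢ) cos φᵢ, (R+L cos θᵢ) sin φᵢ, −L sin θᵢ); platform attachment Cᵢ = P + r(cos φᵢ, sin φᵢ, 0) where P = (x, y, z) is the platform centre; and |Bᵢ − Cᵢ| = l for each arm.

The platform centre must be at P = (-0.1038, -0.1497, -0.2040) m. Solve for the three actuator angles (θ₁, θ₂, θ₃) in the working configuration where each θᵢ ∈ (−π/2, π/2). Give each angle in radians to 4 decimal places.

arm 1 (φ=0.0°): x'=-0.1038, y'=-0.1497
  A=0.2038, B=-0.2040, C=(l²−L²−A²−y'²−z²)/(2L)=-0.1654
  γ=atan2(-0.2040,0.2038)=-0.7859;  ψ=arccos(-0.5738)=2.1819;  θ1=γ+ψ≈1.3960
arm 2 (φ=120.0°): x'=-0.0777, y'=0.1647
  A cos θ + B sin θ = C:  0.1777·cos θ + -0.2040·sin θ = -0.1510
  θ2 = atan2(B,A) + arccos(C/0.2706) = 1.3087
φ3=240.0° → target in arm frame (0.1815, -0.0150)
  A=-0.0815, B=-0.2040, C=(l²−L²−A²−y'²−z²)/(2L)=-0.0069
  θ3 = atan2(B,A) + arccos(C/0.2197) = -0.3488

θ₁ = 1.3960, θ₂ = 1.3087, θ₃ = -0.3488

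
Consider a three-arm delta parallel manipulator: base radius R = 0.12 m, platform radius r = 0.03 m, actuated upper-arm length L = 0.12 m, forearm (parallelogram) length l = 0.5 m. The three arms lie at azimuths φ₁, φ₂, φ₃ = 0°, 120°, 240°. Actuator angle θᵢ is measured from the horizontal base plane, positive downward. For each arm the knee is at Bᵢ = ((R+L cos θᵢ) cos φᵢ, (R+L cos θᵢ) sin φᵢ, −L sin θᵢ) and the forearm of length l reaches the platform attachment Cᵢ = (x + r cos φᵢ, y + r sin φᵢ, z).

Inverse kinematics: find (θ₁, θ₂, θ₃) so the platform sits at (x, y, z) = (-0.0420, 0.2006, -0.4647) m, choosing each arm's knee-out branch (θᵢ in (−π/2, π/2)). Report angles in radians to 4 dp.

arm 1 (φ=0.0°): x'=-0.0420, y'=0.2006
  e−x'=0.1320;  (l²−L²−(e−x')²−y'²−z²)/2L = -0.1584
  √(A²+B²)=0.4831;  θ1 = -1.2940+1.9048 ≈ 0.6108
φ2=120.0° → target in arm frame (0.1947, -0.0639)
  e−x'=-0.1047;  (l²−L²−(e−x')²−y'²−z²)/2L = 0.0192
  γ=atan2(-0.4647,-0.1047)=-1.7925;  ψ=arccos(0.0402)=1.5305;  θ2=γ+ψ≈-0.2619
arm 3 (φ=240.0°): x'=-0.1527, y'=-0.1367
  e−x'=0.2427;  (l²−L²−(e−x')²−y'²−z²)/2L = -0.2414
  √(A²+B²)=0.5243;  θ3 = -1.0894+2.0493 ≈ 0.9599

θ₁ = 0.6108, θ₂ = -0.2619, θ₃ = 0.9599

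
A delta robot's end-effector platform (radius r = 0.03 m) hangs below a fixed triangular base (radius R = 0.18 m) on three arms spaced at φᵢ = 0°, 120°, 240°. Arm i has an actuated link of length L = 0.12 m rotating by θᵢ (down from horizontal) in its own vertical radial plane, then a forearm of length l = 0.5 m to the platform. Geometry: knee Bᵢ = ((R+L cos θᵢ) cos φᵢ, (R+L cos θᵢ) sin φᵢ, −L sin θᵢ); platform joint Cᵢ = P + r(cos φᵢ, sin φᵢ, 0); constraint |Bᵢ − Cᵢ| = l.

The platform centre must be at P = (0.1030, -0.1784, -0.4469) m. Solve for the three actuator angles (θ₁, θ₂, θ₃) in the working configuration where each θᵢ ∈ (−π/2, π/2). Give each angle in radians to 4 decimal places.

arm 1 (φ=0.0°): x'=0.1030, y'=-0.1784
  A=0.0470, B=-0.4469, C=(l²−L²−A²−y'²−z²)/(2L)=0.0077
  γ=atan2(-0.4469,0.0470)=-1.4660;  ψ=arccos(0.0171)=1.5537;  θ1=γ+ψ≈0.0877
arm 2 (φ=120.0°): x'=-0.2060, y'=0.0000
  A=0.3560, B=-0.4469, C=(l²−L²−A²−y'²−z²)/(2L)=-0.3786
  √(A²+B²)=0.5714;  θ2 = -0.8981+2.2950 ≈ 1.3969
arm 3 (φ=240.0°): x'=0.1030, y'=0.1784
  e−x'=0.0470;  (l²−L²−(e−x')²−y'²−z²)/2L = 0.0077
  θ3 = atan2(B,A) + arccos(C/0.4494) = 0.0877

θ₁ = 0.0877, θ₂ = 1.3969, θ₃ = 0.0877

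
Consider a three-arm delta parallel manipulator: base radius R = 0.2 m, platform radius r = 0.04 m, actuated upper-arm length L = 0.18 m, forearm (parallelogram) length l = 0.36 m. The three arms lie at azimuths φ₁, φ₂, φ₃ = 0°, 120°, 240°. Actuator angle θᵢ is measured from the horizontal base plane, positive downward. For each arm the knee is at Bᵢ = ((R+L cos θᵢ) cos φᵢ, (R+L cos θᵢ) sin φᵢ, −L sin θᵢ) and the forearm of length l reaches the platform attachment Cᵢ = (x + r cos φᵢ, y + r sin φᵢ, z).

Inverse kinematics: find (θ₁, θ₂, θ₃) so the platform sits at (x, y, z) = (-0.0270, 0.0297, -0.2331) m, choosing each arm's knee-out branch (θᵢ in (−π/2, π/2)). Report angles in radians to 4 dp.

arm 1 (φ=0.0°): x'=-0.0270, y'=0.0297
  A=0.1870, B=-0.2331, C=(l²−L²−A²−y'²−z²)/(2L)=0.0195
  γ=atan2(-0.2331,0.1870)=-0.8947;  ψ=arccos(0.0652)=1.5056;  θ1=γ+ψ≈0.6109
arm 2 (φ=120.0°): x'=0.0392, y'=0.0085
  e−x'=0.1208;  (l²−L²−(e−x')²−y'²−z²)/2L = 0.0783
  γ=atan2(-0.2331,0.1208)=-1.0927;  ψ=arccos(0.2984)=1.2678;  θ2=γ+ψ≈0.1750
arm 3 (φ=240.0°): x'=-0.0122, y'=-0.0382
  e−x'=0.1722;  (l²−L²−(e−x')²−y'²−z²)/2L = 0.0326
  √(A²+B²)=0.2898;  θ3 = -0.9345+1.4580 ≈ 0.5235

θ₁ = 0.6109, θ₂ = 0.1750, θ₃ = 0.5235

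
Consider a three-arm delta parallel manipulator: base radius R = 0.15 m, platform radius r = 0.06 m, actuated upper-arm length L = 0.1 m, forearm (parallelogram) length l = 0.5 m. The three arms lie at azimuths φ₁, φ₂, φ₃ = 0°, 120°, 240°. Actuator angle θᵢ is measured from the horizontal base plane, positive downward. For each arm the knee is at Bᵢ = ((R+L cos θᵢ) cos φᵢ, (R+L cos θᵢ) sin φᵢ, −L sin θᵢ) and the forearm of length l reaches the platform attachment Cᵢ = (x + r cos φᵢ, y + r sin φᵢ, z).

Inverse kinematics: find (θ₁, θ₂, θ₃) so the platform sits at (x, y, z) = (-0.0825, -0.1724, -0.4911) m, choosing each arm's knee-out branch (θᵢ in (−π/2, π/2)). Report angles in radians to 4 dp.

θ₁ = 0.9598, θ₂ = 1.0472, θ₃ = -0.0869

arm 1 (φ=0.0°): x'=-0.0825, y'=-0.1724
  A=0.1725, B=-0.4911, C=(l²−L²−A²−y'²−z²)/(2L)=-0.3033
  θ1 = atan2(B,A) + arccos(C/0.5205) = 0.9598
rotate P by −φ2: (-0.1081, 0.1576, -0.4911)
  e−x'=0.1981;  (l²−L²−(e−x')²−y'²−z²)/2L = -0.3263
  γ=atan2(-0.4911,0.1981)=-1.1875;  ψ=arccos(-0.6162)=2.2347;  θ2=γ+ψ≈1.0472
rotate P by −φ3: (0.1906, 0.0148, -0.4911)
  A cos θ + B sin θ = C:  -0.1006·cos θ + -0.4911·sin θ = -0.0575
  √(A²+B²)=0.5013;  θ3 = -1.7728+1.6858 ≈ -0.0869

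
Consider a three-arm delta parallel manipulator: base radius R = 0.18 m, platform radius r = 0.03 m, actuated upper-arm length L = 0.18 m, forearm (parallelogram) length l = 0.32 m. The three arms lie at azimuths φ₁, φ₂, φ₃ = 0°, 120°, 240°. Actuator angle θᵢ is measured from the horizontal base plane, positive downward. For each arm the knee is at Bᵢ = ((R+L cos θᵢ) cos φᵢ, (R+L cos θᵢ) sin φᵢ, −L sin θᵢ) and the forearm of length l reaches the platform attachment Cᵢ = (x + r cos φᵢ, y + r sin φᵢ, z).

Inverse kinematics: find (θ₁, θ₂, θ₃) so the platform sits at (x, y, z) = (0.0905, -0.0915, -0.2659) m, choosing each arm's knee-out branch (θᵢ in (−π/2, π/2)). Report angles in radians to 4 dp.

θ₁ = 0.3491, θ₂ = 1.3963, θ₃ = 0.6984

rotate P by −φ1: (0.0905, -0.0915, -0.2659)
  A cos θ + B sin θ = C:  0.0595·cos θ + -0.2659·sin θ = -0.0350
  √(A²+B²)=0.2725;  θ1 = -1.3507+1.6998 ≈ 0.3491
φ2=120.0° → target in arm frame (-0.1245, -0.0326)
  e−x'=0.2745;  (l²−L²−(e−x')²−y'²−z²)/2L = -0.2142
  √(A²+B²)=0.3822;  θ2 = -0.7695+2.1658 ≈ 1.3963
arm 3 (φ=240.0°): x'=0.0340, y'=0.1241
  e−x'=0.1160;  (l²−L²−(e−x')²−y'²−z²)/2L = -0.0821
  γ=atan2(-0.2659,0.1160)=-1.1594;  ψ=arccos(-0.2831)=1.8578;  θ3=γ+ψ≈0.6984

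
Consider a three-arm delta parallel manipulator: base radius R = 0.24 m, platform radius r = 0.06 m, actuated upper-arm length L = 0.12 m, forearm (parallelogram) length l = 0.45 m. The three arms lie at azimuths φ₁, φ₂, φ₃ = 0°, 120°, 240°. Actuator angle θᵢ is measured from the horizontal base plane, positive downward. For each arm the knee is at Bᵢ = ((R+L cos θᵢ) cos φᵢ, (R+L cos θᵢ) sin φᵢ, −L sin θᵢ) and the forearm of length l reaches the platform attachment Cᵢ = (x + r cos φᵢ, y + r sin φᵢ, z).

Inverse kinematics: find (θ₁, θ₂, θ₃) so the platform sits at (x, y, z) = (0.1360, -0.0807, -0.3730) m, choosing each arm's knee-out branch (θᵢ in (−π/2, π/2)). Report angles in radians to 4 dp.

θ₁ = -0.3488, θ₂ = 1.2222, θ₃ = 0.5238

rotate P by −φ1: (0.1360, -0.0807, -0.3730)
  A=0.0440, B=-0.3730, C=(l²−L²−A²−y'²−z²)/(2L)=0.1688
  γ=atan2(-0.3730,0.0440)=-1.4534;  ψ=arccos(0.4495)=1.1045;  θ1=γ+ψ≈-0.3488
φ2=120.0° → target in arm frame (-0.1379, -0.0774)
  A cos θ + B sin θ = C:  0.3179·cos θ + -0.3730·sin θ = -0.2420
  θ2 = atan2(B,A) + arccos(C/0.4901) = 1.2222
φ3=240.0° → target in arm frame (0.0019, 0.1581)
  e−x'=0.1781;  (l²−L²−(e−x')²−y'²−z²)/2L = -0.0323
  γ=atan2(-0.3730,0.1781)=-1.1253;  ψ=arccos(-0.0782)=1.6491;  θ3=γ+ψ≈0.5238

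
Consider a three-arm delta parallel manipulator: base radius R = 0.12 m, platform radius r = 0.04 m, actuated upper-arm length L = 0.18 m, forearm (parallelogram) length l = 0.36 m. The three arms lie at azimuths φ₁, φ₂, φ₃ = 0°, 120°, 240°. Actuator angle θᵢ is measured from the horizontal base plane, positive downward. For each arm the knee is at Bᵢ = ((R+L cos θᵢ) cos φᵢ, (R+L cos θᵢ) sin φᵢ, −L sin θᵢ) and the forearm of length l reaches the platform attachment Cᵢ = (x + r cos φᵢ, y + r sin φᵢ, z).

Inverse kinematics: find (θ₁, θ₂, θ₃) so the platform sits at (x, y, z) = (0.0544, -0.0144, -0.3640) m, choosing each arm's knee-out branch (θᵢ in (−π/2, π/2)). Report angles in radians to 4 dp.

θ₁ = 0.3491, θ₂ = 0.6980, θ₃ = 0.6108

rotate P by −φ1: (0.0544, -0.0144, -0.3640)
  A cos θ + B sin θ = C:  0.0256·cos θ + -0.3640·sin θ = -0.1004
  θ1 = atan2(B,A) + arccos(C/0.3649) = 0.3491
arm 2 (φ=120.0°): x'=-0.0397, y'=-0.0399
  A cos θ + B sin θ = C:  0.1197·cos θ + -0.3640·sin θ = -0.1423
  √(A²+B²)=0.3832;  θ2 = -1.2532+1.9511 ≈ 0.6980
φ3=240.0° → target in arm frame (-0.0147, 0.0543)
  e−x'=0.0947;  (l²−L²−(e−x')²−y'²−z²)/2L = -0.1312
  θ3 = atan2(B,A) + arccos(C/0.3761) = 0.6108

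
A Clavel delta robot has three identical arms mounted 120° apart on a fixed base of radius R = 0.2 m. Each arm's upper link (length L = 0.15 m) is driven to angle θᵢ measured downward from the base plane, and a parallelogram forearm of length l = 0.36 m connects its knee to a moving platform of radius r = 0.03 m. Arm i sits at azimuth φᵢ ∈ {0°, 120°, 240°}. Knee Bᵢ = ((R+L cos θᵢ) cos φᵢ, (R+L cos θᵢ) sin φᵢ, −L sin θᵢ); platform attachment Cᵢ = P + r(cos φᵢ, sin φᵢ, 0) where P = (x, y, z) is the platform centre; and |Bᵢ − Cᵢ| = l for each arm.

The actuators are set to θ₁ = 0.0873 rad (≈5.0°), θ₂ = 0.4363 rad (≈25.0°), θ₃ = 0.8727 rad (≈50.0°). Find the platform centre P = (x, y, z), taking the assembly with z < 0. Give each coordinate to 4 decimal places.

(0.0556, 0.0422, -0.2544)

arm 1 at φ=0.0°: ρ1 = 0.3194;  O1 = (0.3194, 0.0000, -0.0131)
O2 = (0.3059·cos120.0°, 0.3059·sin120.0°, -0.0634) = (-0.1530, 0.2650, -0.0634)
O3 = (0.2664·cos240.0°, 0.2664·sin240.0°, -0.1149) = (-0.1332, -0.2307, -0.1149)
subtract pairs → two planes through P
plane₁₂: -0.9448x+0.5299y+-0.1006z = -0.0046
det = 0.9157;  x = 0.0127+-0.1686z,  y = 0.0141+-0.1107z
sphere 1 gives Az²+Bz+C=0 with A=1.0407, B=0.1264, C=-0.0352;  B²−4AC=0.1624;  roots -0.2544, 0.1329;  negative root z = -0.2544
x = 0.0556, y = 0.0422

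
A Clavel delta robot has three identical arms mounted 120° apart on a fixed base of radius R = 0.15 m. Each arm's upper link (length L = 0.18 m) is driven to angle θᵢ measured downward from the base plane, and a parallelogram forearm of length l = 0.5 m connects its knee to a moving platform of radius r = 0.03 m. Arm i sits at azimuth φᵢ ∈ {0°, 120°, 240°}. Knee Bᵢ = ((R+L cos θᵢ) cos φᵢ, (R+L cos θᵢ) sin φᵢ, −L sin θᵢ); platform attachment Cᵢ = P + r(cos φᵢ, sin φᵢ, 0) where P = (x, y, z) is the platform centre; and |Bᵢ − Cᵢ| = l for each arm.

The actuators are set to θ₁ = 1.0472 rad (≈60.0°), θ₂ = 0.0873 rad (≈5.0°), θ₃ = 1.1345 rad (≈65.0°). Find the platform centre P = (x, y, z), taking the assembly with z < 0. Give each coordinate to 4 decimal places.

arm 1 at φ=0.0°: e+L cos θ1 = 0.2100;  S1 = (0.2100, 0.0000, -0.1559)
arm 2 at φ=120.0°: e+L cos θ2 = 0.2993;  S2 = (-0.1497, 0.2592, -0.0157)
φ3=240.0°: virtual centre (-0.0980, -0.1698, -0.1631), radius l
|S₂|²−|S₁|² = 0.0214;  |S₃|²−|S₁|² = -0.0033
linear system: -0.7193x+0.5184y = 0.0214−0.2804z; -0.6161x+-0.3396y = -0.0033−-0.0145z
det = 0.5637;  x = -0.0098+0.1556z,  y = 0.0277+-0.3250z
quadratic in z: (1.1298)z²+(0.2254)z+(-0.1766)=0, √Δ=0.9214 → z ∈ {-0.5075, 0.3080}; z = -0.5075 (taking z<0)
x = -0.0888, y = 0.1926

(-0.0888, 0.1926, -0.5075)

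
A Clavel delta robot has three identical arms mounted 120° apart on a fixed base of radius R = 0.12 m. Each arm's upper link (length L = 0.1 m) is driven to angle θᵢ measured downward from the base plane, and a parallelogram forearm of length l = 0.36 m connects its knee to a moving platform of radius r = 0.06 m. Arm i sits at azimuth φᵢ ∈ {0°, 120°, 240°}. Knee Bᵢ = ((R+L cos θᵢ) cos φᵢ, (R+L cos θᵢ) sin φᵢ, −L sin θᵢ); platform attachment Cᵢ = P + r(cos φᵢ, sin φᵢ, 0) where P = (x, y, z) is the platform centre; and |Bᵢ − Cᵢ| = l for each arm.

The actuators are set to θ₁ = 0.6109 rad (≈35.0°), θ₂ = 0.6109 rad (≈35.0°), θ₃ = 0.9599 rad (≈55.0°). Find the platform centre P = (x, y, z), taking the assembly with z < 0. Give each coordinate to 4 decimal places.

arm 1 at φ=0.0°: (R−r)+L cos θ1 = 0.1419;  S1 = (0.1419, 0.0000, -0.0574)
S2 = (0.1419·cos120.0°, 0.1419·sin120.0°, -0.0574) = (-0.0710, 0.1229, -0.0574)
arm 3 at φ=240.0°: (R−r)+L cos θ3 = 0.1174;  S3 = (-0.0587, -0.1016, -0.0819)
eliminate P² terms by subtracting sphere 1 from 2 and 3
plane₁₂: -0.4257x+0.2458y+0.0000z = 0.0000
det = 0.1852;  x = 0.0039+-0.0652z,  y = 0.0068+-0.1129z
sphere 1 gives Az²+Bz+C=0 with A=1.0170, B=0.1312, C=-0.1072;  B²−4AC=0.4534;  roots -0.3955, 0.2665;  negative root z = -0.3955
x = 0.0297, y = 0.0514

(0.0297, 0.0514, -0.3955)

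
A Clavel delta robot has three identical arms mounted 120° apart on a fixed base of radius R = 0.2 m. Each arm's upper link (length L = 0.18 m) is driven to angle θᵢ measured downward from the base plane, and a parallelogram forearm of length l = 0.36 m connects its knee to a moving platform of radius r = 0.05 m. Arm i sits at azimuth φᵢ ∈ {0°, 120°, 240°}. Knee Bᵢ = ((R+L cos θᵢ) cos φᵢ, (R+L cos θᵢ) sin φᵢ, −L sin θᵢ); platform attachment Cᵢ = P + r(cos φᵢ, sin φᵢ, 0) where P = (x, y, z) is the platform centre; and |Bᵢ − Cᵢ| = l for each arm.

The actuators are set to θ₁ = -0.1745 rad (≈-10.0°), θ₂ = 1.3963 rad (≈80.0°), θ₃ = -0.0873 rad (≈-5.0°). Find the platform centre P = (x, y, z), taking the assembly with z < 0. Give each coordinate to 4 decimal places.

φ1=0.0°: virtual centre (0.3273, 0.0000, 0.0313), radius l
φ2=120.0°: virtual centre (-0.0906, 0.1570, -0.1773), radius l
arm 3 at φ=240.0°: ρ3 = 0.3293;  O3 = (-0.1647, -0.2852, 0.0157)
subtract pairs → two planes through P
plane₁₂: -0.8358x+0.3139y+-0.4170z = -0.0438
Cramer: x(z) = 0.0316-0.3152z;  y(z) = -0.0555+0.4892z
sphere 1 gives Az²+Bz+C=0 with A=1.3387, B=0.0696, C=-0.0381;  B²−4AC=0.2089;  roots -0.1967, 0.1447;  negative root z = -0.1967
x = 0.0936, y = -0.1517

(0.0936, -0.1517, -0.1967)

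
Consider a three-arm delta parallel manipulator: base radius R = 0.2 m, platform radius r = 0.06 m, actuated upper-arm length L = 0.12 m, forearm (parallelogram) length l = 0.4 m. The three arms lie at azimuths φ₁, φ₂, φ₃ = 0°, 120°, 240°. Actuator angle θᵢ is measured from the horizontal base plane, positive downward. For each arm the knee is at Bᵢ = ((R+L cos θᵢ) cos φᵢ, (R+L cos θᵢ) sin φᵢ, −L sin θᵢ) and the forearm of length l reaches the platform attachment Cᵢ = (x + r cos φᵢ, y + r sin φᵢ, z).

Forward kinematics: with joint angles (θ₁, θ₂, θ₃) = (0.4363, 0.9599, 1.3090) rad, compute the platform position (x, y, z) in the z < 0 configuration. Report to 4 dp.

(0.0945, 0.0438, -0.4171)

arm 1 at φ=0.0°: e+L cos θ1 = 0.2488;  O1 = (0.2488, 0.0000, -0.0507)
O2 = (0.2088·cos120.0°, 0.2088·sin120.0°, -0.0983) = (-0.1044, 0.1809, -0.0983)
O3 = (0.1711·cos240.0°, 0.1711·sin240.0°, -0.1159) = (-0.0855, -0.1481, -0.1159)
eliminate P² terms by subtracting sphere 1 from 2 and 3
plane₁₂: -0.7063x+0.3617y+-0.0952z = -0.0112
Cramer: x(z) = 0.0248-0.1671z;  y(z) = 0.0175-0.0631z
quadratic in z: (1.0319)z²+(0.1740)z+(-0.1070)=0, √Δ=0.6869 → z ∈ {-0.4171, 0.2485}; z = -0.4171 (taking z<0)
x = 0.0945, y = 0.0438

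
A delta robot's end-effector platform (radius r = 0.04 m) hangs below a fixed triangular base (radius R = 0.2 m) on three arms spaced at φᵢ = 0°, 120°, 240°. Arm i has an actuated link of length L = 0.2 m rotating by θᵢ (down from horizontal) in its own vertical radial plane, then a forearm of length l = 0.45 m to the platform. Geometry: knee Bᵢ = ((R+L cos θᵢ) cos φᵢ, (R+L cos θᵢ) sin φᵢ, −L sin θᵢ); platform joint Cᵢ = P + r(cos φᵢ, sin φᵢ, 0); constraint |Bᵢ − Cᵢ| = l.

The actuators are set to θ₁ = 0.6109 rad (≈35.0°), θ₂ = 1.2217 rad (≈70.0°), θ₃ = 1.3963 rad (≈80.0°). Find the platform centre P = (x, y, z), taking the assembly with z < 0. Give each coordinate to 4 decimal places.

O1 = (0.3238·cos0.0°, 0.3238·sin0.0°, -0.1147) = (0.3238, 0.0000, -0.1147)
φ2=120.0°: virtual centre (-0.1142, 0.1978, -0.1879), radius l
arm 3 at φ=240.0°: ρ3 = 0.1947;  O3 = (-0.0974, -0.1686, -0.1970)
subtract pairs → two planes through P
plane₁₂: -0.8761x+0.3956y+-0.1464z = -0.0305
det = 0.6287;  x = 0.0424+-0.1820z,  y = 0.0167+-0.0330z
sphere 1 gives Az²+Bz+C=0 with A=1.0342, B=0.3308, C=-0.1098;  B²−4AC=0.5639;  roots -0.5230, 0.2031;  negative root z = -0.5230
x = 0.1376, y = 0.0339

(0.1376, 0.0339, -0.5230)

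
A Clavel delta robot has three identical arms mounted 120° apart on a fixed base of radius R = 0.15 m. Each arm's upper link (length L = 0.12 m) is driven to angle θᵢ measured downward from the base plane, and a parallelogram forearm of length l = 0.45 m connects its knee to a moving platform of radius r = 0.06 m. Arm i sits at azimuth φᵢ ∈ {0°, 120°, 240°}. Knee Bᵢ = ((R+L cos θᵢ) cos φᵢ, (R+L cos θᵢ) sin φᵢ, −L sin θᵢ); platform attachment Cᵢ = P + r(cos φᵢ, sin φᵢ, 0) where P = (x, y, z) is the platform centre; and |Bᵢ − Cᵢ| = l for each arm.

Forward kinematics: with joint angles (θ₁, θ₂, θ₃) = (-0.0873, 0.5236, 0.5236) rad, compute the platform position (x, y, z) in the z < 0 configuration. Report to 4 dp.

O1 = (0.2095·cos0.0°, 0.2095·sin0.0°, 0.0105) = (0.2095, 0.0000, 0.0105)
arm 2 at φ=120.0°: (R−r)+L cos θ2 = 0.1939;  O2 = (-0.0970, 0.1679, -0.0600)
O3 = (0.1939·cos240.0°, 0.1939·sin240.0°, -0.0600) = (-0.0970, -0.1679, -0.0600)
subtract pairs → two planes through P
plane₁₂: -0.6130x+0.3359y+-0.1409z = -0.0028
Cramer: x(z) = 0.0046-0.2299z;  y(z) = 0.0000+0.0000z
quadratic in z: (1.0529)z²+(0.0733)z+(-0.1604)=0, √Δ=0.8251 → z ∈ {-0.4267, 0.3570}; z = -0.4267 (taking z<0)
x = 0.1027, y = 0.0000

(0.1027, 0.0000, -0.4267)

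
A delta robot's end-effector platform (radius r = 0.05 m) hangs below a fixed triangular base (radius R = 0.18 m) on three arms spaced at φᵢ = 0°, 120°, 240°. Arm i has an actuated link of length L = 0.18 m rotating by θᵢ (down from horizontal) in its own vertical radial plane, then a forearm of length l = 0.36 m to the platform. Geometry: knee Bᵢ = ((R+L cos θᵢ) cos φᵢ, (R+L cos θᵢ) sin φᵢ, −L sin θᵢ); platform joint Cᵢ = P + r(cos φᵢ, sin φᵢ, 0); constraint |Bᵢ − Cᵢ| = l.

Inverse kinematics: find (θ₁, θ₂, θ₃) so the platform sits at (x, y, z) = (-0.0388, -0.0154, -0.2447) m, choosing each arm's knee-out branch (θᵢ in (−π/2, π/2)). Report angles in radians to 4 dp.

θ₁ = 0.5235, θ₂ = 0.2622, θ₃ = 0.0874

rotate P by −φ1: (-0.0388, -0.0154, -0.2447)
  A cos θ + B sin θ = C:  0.1688·cos θ + -0.2447·sin θ = 0.0239
  γ=atan2(-0.2447,0.1688)=-0.9669;  ψ=arccos(0.0803)=1.4904;  θ1=γ+ψ≈0.5235
rotate P by −φ2: (0.0061, 0.0413, -0.2447)
  A=0.1239, B=-0.2447, C=(l²−L²−A²−y'²−z²)/(2L)=0.0563
  γ=atan2(-0.2447,0.1239)=-1.1020;  ψ=arccos(0.2051)=1.3642;  θ2=γ+ψ≈0.2622
rotate P by −φ3: (0.0327, -0.0259, -0.2447)
  A cos θ + B sin θ = C:  0.0973·cos θ + -0.2447·sin θ = 0.0755
  γ=atan2(-0.2447,0.0973)=-1.1925;  ψ=arccos(0.2868)=1.2799;  θ3=γ+ψ≈0.0874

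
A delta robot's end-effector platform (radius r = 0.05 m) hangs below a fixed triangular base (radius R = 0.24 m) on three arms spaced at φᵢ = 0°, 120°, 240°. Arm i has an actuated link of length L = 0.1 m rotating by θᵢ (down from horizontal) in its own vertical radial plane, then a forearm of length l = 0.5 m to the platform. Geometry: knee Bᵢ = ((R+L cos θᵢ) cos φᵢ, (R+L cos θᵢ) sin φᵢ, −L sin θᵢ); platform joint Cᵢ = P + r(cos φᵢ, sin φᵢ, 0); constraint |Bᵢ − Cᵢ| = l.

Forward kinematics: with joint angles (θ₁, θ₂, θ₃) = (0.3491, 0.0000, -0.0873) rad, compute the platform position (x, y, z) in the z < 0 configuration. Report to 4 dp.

(-0.0399, -0.0071, -0.4151)

arm 1 at φ=0.0°: (R−r)+L cos θ1 = 0.2840;  O1 = (0.2840, 0.0000, -0.0342)
arm 2 at φ=120.0°: (R−r)+L cos θ2 = 0.2900;  O2 = (-0.1450, 0.2511, 0.0000)
φ3=240.0°: virtual centre (-0.1448, -0.2508, 0.0087), radius l
subtract pairs → two planes through P
linear system: -0.8579x+0.5023y = 0.0023−0.0684z; -0.8576x+-0.5016y = 0.0021−0.0858z
det = 0.8611;  x = -0.0026+0.0899z,  y = 0.0001+0.0174z
into |P−O₁|² = l²: 1.0084z² + 0.0169z + -0.1667 = 0;  Δ = 0.6727;  z = -0.4151 or 0.3983 → z<0 root = -0.4151
x = -0.0399, y = -0.0071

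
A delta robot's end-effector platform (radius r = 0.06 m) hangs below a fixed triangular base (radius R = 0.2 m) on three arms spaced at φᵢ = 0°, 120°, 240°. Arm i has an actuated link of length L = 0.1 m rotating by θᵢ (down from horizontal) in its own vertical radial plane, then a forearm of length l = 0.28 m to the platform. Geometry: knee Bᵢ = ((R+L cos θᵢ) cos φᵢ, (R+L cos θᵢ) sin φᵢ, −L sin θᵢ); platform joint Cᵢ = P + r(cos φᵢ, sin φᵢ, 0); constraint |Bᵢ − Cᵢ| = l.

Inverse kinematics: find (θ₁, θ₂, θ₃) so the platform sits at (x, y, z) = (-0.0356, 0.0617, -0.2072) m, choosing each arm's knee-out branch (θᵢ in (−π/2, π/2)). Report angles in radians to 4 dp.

arm 1 (φ=0.0°): x'=-0.0356, y'=0.0617
  e−x'=0.1756;  (l²−L²−(e−x')²−y'²−z²)/2L = -0.0459
  γ=atan2(-0.2072,0.1756)=-0.8678;  ψ=arccos(-0.1689)=1.7405;  θ1=γ+ψ≈0.8727
arm 2 (φ=120.0°): x'=0.0712, y'=0.0000
  e−x'=0.0688;  (l²−L²−(e−x')²−y'²−z²)/2L = 0.1037
  θ2 = atan2(B,A) + arccos(C/0.2183) = -0.1745
arm 3 (φ=240.0°): x'=-0.0356, y'=-0.0617
  e−x'=0.1756;  (l²−L²−(e−x')²−y'²−z²)/2L = -0.0459
  √(A²+B²)=0.2716;  θ3 = -0.8677+1.7407 ≈ 0.8730

θ₁ = 0.8727, θ₂ = -0.1745, θ₃ = 0.8730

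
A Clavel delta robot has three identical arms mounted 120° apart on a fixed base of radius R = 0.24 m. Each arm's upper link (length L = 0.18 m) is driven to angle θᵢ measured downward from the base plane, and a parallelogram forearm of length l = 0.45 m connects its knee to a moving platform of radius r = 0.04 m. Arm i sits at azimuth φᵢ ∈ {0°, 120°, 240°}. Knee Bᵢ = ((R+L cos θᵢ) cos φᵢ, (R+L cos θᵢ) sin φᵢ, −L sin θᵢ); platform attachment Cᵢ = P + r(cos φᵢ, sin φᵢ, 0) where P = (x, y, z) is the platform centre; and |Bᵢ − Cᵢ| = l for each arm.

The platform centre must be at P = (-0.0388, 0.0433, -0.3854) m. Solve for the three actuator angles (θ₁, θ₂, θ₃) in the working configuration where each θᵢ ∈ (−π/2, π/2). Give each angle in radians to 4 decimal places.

θ₁ = 0.7855, θ₂ = 0.3491, θ₃ = 0.6982

arm 1 (φ=0.0°): x'=-0.0388, y'=0.0433
  e−x'=0.2388;  (l²−L²−(e−x')²−y'²−z²)/2L = -0.1037
  γ=atan2(-0.3854,0.2388)=-1.0161;  ψ=arccos(-0.2287)=1.8016;  θ1=γ+ψ≈0.7855
arm 2 (φ=120.0°): x'=0.0569, y'=0.0120
  A=0.1431, B=-0.3854, C=(l²−L²−A²−y'²−z²)/(2L)=0.0026
  √(A²+B²)=0.4111;  θ2 = -1.2153+1.5644 ≈ 0.3491
φ3=240.0° → target in arm frame (-0.0181, -0.0553)
  A cos θ + B sin θ = C:  0.2181·cos θ + -0.3854·sin θ = -0.0807
  θ3 = atan2(B,A) + arccos(C/0.4428) = 0.6982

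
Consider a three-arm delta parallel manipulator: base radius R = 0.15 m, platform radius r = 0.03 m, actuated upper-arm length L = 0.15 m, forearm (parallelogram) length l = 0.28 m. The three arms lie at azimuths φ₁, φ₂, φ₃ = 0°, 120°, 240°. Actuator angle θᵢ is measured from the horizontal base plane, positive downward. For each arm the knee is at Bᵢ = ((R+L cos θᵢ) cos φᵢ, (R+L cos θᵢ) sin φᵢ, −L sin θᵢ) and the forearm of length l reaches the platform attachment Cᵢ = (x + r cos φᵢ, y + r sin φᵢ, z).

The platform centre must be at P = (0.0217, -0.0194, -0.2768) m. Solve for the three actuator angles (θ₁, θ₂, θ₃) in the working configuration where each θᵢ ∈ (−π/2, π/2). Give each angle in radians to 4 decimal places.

θ₁ = 0.6978, θ₂ = 0.9598, θ₃ = 0.7856

arm 1 (φ=0.0°): x'=0.0217, y'=-0.0194
  e−x'=0.0983;  (l²−L²−(e−x')²−y'²−z²)/2L = -0.1025
  √(A²+B²)=0.2937;  θ1 = -1.2296+1.9273 ≈ 0.6978
arm 2 (φ=120.0°): x'=-0.0277, y'=-0.0091
  e−x'=0.1477;  (l²−L²−(e−x')²−y'²−z²)/2L = -0.1420
  θ2 = atan2(B,A) + arccos(C/0.3137) = 0.9598
rotate P by −φ3: (0.0060, 0.0285, -0.2768)
  e−x'=0.1140;  (l²−L²−(e−x')²−y'²−z²)/2L = -0.1151
  √(A²+B²)=0.2994;  θ3 = -1.1800+1.9655 ≈ 0.7856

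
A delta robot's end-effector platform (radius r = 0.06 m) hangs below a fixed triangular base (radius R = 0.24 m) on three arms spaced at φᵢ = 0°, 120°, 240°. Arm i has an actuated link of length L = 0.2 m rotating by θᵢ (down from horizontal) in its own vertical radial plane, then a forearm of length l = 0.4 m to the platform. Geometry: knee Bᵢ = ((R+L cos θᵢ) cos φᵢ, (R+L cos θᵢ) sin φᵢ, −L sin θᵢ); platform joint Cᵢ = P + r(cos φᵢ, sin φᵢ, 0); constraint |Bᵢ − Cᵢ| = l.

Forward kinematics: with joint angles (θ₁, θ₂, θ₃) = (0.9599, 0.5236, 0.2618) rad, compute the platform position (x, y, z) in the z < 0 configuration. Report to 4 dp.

O1 = (0.2947·cos0.0°, 0.2947·sin0.0°, -0.1638) = (0.2947, 0.0000, -0.1638)
arm 2 at φ=120.0°: ρ2 = 0.3532;  O2 = (-0.1766, 0.3059, -0.1000)
φ3=240.0°: virtual centre (-0.1866, -0.3232, -0.0518), radius l
|O₂|²−|O₁|² = 0.0211;  |O₃|²−|O₁|² = 0.0282
plane₁₂: -0.9426x+0.6118y+0.1277z = 0.0211
Cramer: x(z) = -0.0258+0.1833z;  y(z) = -0.0053+0.0738z
quadratic in z: (1.0390)z²+(0.2094)z+(-0.0304)=0, √Δ=0.4126 → z ∈ {-0.2993, 0.0978}; z = -0.2993 (taking z<0)
x = -0.0806, y = -0.0274

(-0.0806, -0.0274, -0.2993)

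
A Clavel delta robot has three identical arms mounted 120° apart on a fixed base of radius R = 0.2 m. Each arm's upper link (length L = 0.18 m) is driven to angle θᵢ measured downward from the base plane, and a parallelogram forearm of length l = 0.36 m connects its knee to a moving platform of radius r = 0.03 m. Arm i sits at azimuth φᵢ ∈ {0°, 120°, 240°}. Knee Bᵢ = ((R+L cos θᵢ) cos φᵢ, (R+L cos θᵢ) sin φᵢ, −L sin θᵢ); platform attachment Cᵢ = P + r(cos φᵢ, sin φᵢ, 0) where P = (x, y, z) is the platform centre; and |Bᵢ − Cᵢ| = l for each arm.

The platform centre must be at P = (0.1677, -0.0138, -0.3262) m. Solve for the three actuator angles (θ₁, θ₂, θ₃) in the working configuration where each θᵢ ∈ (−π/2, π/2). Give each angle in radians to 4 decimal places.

φ1=0.0° → target in arm frame (0.1677, -0.0138)
  A cos θ + B sin θ = C:  0.0023·cos θ + -0.3262·sin θ = -0.0261
  √(A²+B²)=0.3262;  θ1 = -1.5637+1.6509 ≈ 0.0872
arm 2 (φ=120.0°): x'=-0.0958, y'=-0.1383
  A cos θ + B sin θ = C:  0.2658·cos θ + -0.3262·sin θ = -0.2750
  θ2 = atan2(B,A) + arccos(C/0.4208) = 1.3959
φ3=240.0° → target in arm frame (-0.0719, 0.1521)
  A=0.2419, B=-0.3262, C=(l²−L²−A²−y'²−z²)/(2L)=-0.2524
  γ=atan2(-0.3262,0.2419)=-0.9327;  ψ=arccos(-0.6215)=2.2415;  θ3=γ+ψ≈1.3088

θ₁ = 0.0872, θ₂ = 1.3959, θ₃ = 1.3088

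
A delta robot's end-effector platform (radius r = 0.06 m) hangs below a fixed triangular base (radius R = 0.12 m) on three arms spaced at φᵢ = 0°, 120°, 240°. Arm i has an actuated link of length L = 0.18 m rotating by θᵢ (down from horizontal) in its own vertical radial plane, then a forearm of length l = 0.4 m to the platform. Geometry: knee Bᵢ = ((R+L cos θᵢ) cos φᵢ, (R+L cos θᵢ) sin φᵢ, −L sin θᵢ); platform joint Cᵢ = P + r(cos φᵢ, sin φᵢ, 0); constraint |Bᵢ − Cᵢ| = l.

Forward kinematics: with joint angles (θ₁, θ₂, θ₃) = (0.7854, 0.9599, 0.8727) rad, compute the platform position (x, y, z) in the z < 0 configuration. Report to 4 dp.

φ1=0.0°: virtual centre (0.1873, 0.0000, -0.1273), radius l
φ2=120.0°: virtual centre (-0.0816, 0.1414, -0.1474), radius l
S3 = (0.1757·cos240.0°, 0.1757·sin240.0°, -0.1379) = (-0.0878, -0.1522, -0.1379)
|S₂|²−|S₁|² = -0.0029;  |S₃|²−|S₁|² = -0.0014
linear system: -0.5378x+0.2828y = -0.0029−-0.0403z; -0.5503x+-0.3043y = -0.0014−-0.0212z
det = 0.3193;  x = 0.0040+-0.0572z,  y = -0.0026+0.0338z
into |P−S₁|² = l²: 1.0044z² + 0.2754z + -0.1102 = 0;  Δ = 0.5186;  z = -0.4955 or 0.2214 → z<0 root = -0.4955
x = 0.0323, y = -0.0194

(0.0323, -0.0194, -0.4955)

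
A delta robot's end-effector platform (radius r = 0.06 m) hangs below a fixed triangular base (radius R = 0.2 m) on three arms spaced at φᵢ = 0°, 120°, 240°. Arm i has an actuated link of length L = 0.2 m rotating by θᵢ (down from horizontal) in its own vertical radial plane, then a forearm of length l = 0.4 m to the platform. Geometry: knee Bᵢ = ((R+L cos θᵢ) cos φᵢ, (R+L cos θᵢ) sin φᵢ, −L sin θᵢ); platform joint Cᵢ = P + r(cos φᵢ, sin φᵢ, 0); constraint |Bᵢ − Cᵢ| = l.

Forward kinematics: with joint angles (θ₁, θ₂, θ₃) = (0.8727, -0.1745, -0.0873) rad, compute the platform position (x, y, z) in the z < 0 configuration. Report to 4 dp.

(-0.1214, 0.0068, -0.2420)

O1 = (0.2686·cos0.0°, 0.2686·sin0.0°, -0.1532) = (0.2686, 0.0000, -0.1532)
arm 2 at φ=120.0°: (R−r)+L cos θ2 = 0.3370;  O2 = (-0.1685, 0.2918, 0.0347)
O3 = (0.3392·cos240.0°, 0.3392·sin240.0°, 0.0174) = (-0.1696, -0.2938, 0.0174)
|O₂|²−|O₁|² = 0.0192;  |O₃|²−|O₁|² = 0.0198
[-0.8741 0.5836 0.3759]·P = 0.0192;  [-0.8763 -0.5876 0.3413]·P = 0.0198
Cramer: x(z) = -0.0222+0.4098z;  y(z) = -0.0005-0.0303z
sphere 1 gives Az²+Bz+C=0 with A=1.1688, B=0.0681, C=-0.0520;  B²−4AC=0.2476;  roots -0.2420, 0.1837;  negative root z = -0.2420
x = -0.1214, y = 0.0068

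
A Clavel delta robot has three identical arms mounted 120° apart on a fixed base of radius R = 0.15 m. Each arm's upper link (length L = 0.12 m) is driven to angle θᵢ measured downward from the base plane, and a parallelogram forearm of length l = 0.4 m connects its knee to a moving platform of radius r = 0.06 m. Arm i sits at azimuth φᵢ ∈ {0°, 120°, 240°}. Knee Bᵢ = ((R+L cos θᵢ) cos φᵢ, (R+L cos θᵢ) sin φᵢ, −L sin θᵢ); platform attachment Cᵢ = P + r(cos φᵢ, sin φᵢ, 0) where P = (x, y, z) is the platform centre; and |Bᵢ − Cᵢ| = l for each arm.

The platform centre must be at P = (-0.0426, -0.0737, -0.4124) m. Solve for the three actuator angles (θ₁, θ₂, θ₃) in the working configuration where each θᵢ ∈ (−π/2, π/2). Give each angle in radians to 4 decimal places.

θ₁ = 0.7854, θ₂ = 0.7852, θ₃ = 0.2619

rotate P by −φ1: (-0.0426, -0.0737, -0.4124)
  A=0.1326, B=-0.4124, C=(l²−L²−A²−y'²−z²)/(2L)=-0.1979
  θ1 = atan2(B,A) + arccos(C/0.4332) = 0.7854
arm 2 (φ=120.0°): x'=-0.0425, y'=0.0737
  A cos θ + B sin θ = C:  0.1325·cos θ + -0.4124·sin θ = -0.1978
  γ=atan2(-0.4124,0.1325)=-1.2599;  ψ=arccos(-0.4567)=2.0450;  θ2=γ+ψ≈0.7852
arm 3 (φ=240.0°): x'=0.0851, y'=0.0000
  A=0.0049, B=-0.4124, C=(l²−L²−A²−y'²−z²)/(2L)=-0.1021
  θ3 = atan2(B,A) + arccos(C/0.4124) = 0.2619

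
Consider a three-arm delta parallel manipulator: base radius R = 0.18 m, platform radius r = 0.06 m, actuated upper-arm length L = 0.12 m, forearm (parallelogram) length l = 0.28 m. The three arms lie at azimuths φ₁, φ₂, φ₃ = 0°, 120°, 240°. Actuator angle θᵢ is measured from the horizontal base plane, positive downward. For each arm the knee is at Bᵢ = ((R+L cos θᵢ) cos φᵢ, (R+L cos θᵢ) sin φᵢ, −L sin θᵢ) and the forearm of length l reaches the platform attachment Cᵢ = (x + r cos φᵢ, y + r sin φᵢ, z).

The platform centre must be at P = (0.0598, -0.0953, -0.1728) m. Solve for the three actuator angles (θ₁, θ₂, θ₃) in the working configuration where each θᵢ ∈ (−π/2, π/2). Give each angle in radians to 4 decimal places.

θ₁ = -0.1746, θ₂ = 1.2219, θ₃ = -0.0871

arm 1 (φ=0.0°): x'=0.0598, y'=-0.0953
  e−x'=0.0602;  (l²−L²−(e−x')²−y'²−z²)/2L = 0.0893
  √(A²+B²)=0.1830;  θ1 = -1.2356+1.0609 ≈ -0.1746
arm 2 (φ=120.0°): x'=-0.1124, y'=-0.0041
  e−x'=0.2324;  (l²−L²−(e−x')²−y'²−z²)/2L = -0.0829
  √(A²+B²)=0.2896;  θ2 = -0.6393+1.8612 ≈ 1.2219
φ3=240.0° → target in arm frame (0.0526, 0.0994)
  e−x'=0.0674;  (l²−L²−(e−x')²−y'²−z²)/2L = 0.0821
  θ3 = atan2(B,A) + arccos(C/0.1855) = -0.0871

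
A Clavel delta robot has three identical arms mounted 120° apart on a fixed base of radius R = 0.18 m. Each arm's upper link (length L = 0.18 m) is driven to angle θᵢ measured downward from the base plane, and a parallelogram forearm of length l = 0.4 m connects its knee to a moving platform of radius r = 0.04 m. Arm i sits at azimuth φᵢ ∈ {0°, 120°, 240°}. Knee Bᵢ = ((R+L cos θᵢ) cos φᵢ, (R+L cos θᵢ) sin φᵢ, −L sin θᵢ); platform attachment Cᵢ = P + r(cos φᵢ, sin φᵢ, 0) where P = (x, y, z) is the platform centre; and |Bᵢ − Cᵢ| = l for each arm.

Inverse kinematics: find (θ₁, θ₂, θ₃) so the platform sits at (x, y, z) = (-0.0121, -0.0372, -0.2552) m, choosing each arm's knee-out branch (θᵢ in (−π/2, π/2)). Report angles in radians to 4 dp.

arm 1 (φ=0.0°): x'=-0.0121, y'=-0.0372
  e−x'=0.1521;  (l²−L²−(e−x')²−y'²−z²)/2L = 0.1054
  √(A²+B²)=0.2971;  θ1 = -1.0333+1.2080 ≈ 0.1747
rotate P by −φ2: (-0.0262, 0.0291, -0.2552)
  A cos θ + B sin θ = C:  0.1662·cos θ + -0.2552·sin θ = 0.0945
  √(A²+B²)=0.3045;  θ2 = -0.9936+1.2553 ≈ 0.2617
arm 3 (φ=240.0°): x'=0.0383, y'=0.0081
  A=0.1017, B=-0.2552, C=(l²−L²−A²−y'²−z²)/(2L)=0.1446
  θ3 = atan2(B,A) + arccos(C/0.2747) = -0.1750

θ₁ = 0.1747, θ₂ = 0.2617, θ₃ = -0.1750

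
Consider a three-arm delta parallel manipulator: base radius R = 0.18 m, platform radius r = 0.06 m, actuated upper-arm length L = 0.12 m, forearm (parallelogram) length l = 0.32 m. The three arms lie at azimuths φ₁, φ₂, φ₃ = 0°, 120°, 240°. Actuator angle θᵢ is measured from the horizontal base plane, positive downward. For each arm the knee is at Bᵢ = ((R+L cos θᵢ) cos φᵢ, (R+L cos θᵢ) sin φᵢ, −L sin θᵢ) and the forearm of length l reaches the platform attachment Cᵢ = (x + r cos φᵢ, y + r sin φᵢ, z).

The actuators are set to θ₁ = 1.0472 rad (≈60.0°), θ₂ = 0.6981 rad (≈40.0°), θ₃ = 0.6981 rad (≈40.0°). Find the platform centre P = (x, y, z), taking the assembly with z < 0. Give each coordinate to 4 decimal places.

(-0.0445, 0.0000, -0.3320)

arm 1 at φ=0.0°: e+L cos θ1 = 0.1800;  O1 = (0.1800, 0.0000, -0.1039)
φ2=120.0°: virtual centre (-0.1060, 0.1835, -0.0771), radius l
arm 3 at φ=240.0°: e+L cos θ3 = 0.2119;  O3 = (-0.1060, -0.1835, -0.0771)
subtract pairs → two planes through P
linear system: -0.5719x+0.3671y = 0.0077−0.0536z; -0.5719x+-0.3671y = 0.0077−0.0536z
Cramer: x(z) = -0.0134+0.0937z;  y(z) = 0.0000-0.0000z
quadratic in z: (1.0088)z²+(0.1716)z+(-0.0542)=0, √Δ=0.4981 → z ∈ {-0.3320, 0.1618}; z = -0.3320 (taking z<0)
x = -0.0445, y = 0.0000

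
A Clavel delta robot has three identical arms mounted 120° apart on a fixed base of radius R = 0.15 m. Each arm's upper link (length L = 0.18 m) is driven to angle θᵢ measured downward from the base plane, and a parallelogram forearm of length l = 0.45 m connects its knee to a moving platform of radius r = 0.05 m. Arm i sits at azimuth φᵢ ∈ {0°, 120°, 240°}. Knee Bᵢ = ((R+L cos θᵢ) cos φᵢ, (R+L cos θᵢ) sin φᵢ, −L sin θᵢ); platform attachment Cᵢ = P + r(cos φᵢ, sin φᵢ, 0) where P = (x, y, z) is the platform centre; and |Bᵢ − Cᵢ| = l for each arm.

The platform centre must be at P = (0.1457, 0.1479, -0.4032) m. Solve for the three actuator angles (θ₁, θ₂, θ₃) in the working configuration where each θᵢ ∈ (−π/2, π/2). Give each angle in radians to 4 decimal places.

θ₁ = -0.0001, θ₂ = 0.3492, θ₃ = 1.1344

rotate P by −φ1: (0.1457, 0.1479, -0.4032)
  e−x'=-0.0457;  (l²−L²−(e−x')²−y'²−z²)/2L = -0.0456
  √(A²+B²)=0.4058;  θ1 = -1.6837+1.6835 ≈ -0.0001
arm 2 (φ=120.0°): x'=0.0552, y'=-0.2001
  e−x'=0.0448;  (l²−L²−(e−x')²−y'²−z²)/2L = -0.0959
  γ=atan2(-0.4032,0.0448)=-1.4602;  ψ=arccos(-0.2364)=1.8095;  θ2=γ+ψ≈0.3492
arm 3 (φ=240.0°): x'=-0.2009, y'=0.0522
  A=0.3009, B=-0.4032, C=(l²−L²−A²−y'²−z²)/(2L)=-0.2382
  √(A²+B²)=0.5031;  θ3 = -0.9296+2.0640 ≈ 1.1344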